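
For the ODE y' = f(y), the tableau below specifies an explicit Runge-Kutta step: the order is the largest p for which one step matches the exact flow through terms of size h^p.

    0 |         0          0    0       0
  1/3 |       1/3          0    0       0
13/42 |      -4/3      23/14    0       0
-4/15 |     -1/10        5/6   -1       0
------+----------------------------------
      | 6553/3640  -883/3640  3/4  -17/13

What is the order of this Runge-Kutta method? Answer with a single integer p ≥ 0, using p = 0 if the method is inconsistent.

b = (6553/3640, -883/3640, 3/4, -17/13)
c = (0, 1/3, 13/42, -4/15)
Ac = (0, 0, 23/42, -2/63)
Σ b_i: 6553/3640·1 + (-883/3640)·1 + 3/4·1 + (-17/13)·1 = 1 ✓
b·c: (-883/3640)·1/3 + 3/4·13/42 + (-17/13)·(-4/15) = 1/2 ✓
b·c²: (-883/3640)·1/9 + 3/4·169/1764 + (-17/13)·16/225 = -36761/764400 ≠ 1/3 ⇒ order 2.
b·Ac: 3/4·23/42 + (-17/13)·(-2/63) = 2963/6552 ≠ 1/6

2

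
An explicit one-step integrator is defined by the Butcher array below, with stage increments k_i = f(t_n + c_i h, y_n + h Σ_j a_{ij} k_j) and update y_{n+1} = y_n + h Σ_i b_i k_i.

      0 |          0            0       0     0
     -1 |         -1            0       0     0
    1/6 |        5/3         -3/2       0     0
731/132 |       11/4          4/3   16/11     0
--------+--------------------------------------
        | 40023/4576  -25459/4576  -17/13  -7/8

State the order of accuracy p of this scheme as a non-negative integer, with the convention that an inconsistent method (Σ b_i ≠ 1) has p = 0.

2

b = (40023/4576, -25459/4576, -17/13, -7/8)
c = (0, -1, 1/6, 731/132)
Ac = (0, 0, 3/2, -12/11)
Σ b_i: 40023/4576·1 + (-25459/4576)·1 + (-17/13)·1 + (-7/8)·1 = 1 ✓
b·c: (-25459/4576)·(-1) + (-17/13)·1/6 + (-7/8)·731/132 = 1/2 ✓
b·c²: (-25459/4576)·1 + (-17/13)·1/36 + (-7/8)·534361/17424 = -58774439/1812096 ≠ 1/3 ⇒ order 2.
b·Ac: (-17/13)·3/2 + (-7/8)·(-12/11) = -144/143 ≠ 1/6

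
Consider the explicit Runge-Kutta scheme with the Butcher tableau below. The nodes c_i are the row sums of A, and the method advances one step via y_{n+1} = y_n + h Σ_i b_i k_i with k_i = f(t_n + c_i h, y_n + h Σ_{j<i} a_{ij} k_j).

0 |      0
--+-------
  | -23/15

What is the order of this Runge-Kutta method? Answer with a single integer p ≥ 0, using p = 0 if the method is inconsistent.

0

b = (-23/15)
c = (0)
Σ b_i: (-23/15)·1 = -23/15 ≠ 1 ⇒ order 0.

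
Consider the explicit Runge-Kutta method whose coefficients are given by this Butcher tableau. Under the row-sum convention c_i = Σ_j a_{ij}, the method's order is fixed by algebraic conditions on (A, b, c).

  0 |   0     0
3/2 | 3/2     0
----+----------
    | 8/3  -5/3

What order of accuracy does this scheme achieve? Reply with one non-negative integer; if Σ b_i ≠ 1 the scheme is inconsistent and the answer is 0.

1

b = (8/3, -5/3)
c = (0, 3/2)
Σ b_i: 8/3·1 + (-5/3)·1 = 1 ✓
b·c: (-5/3)·3/2 = -5/2 ≠ 1/2 ⇒ order 1.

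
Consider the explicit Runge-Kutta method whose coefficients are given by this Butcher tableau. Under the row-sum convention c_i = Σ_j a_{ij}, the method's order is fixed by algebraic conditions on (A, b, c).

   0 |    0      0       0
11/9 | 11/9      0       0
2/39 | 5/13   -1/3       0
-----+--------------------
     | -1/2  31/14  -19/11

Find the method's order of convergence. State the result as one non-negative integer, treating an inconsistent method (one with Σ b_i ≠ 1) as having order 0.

0

b = (-1/2, 31/14, -19/11)
c = (0, 11/9, 2/39)
Ac = (0, 0, -11/27)
Σ b_i: (-1/2)·1 + 31/14·1 + (-19/11)·1 = -1/77 ≠ 1 ⇒ order 0.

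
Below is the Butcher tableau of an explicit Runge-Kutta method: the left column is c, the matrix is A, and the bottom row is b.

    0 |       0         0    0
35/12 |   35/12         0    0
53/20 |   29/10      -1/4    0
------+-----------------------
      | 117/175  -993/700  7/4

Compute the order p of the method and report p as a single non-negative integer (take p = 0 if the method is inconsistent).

b = (117/175, -993/700, 7/4)
c = (0, 35/12, 53/20)
Ac = (0, 0, -35/48)
Σ b_i: 117/175·1 + (-993/700)·1 + 7/4·1 = 1 ✓
b·c: (-993/700)·35/12 + 7/4·53/20 = 1/2 ✓
b·c²: (-993/700)·1225/144 + 7/4·2809/400 = 133/600 ≠ 1/3 ⇒ order 2.
b·Ac: 7/4·(-35/48) = -245/192 ≠ 1/6

2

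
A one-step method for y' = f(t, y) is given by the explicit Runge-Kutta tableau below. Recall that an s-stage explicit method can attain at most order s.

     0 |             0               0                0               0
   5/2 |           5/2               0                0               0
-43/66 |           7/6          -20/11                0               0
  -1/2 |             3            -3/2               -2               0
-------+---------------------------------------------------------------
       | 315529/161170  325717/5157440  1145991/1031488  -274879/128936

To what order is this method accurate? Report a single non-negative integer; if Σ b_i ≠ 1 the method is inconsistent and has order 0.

b = (315529/161170, 325717/5157440, 1145991/1031488, -274879/128936)
c = (0, 5/2, -43/66, -1/2)
Ac = (0, 0, -50/11, -323/132)
Σ b_i: 315529/161170·1 + 325717/5157440·1 + 1145991/1031488·1 + (-274879/128936)·1 = 1 ✓
b·c: 325717/5157440·5/2 + 1145991/1031488·(-43/66) + (-274879/128936)·(-1/2) = 1/2 ✓
b·c²: 325717/5157440·25/4 + 1145991/1031488·1849/4356 + (-274879/128936)·1/4 = 1/3 ✓
b·Ac: 1145991/1031488·(-50/11) + (-274879/128936)·(-323/132) = 1/6 ✓
b·c³: 325717/5157440·125/8 + 1145991/1031488·(-79507/287496) + (-274879/128936)·(-1/8) = 2195597/2320848 ≠ 1/4 ⇒ order 3.
b·(c∘Ac): 1145991/1031488·1075/363 + (-274879/128936)·323/264 = 1054939/1547232 ≠ 1/8
b·Ac²: 1145991/1031488·(-125/11) + (-274879/128936)·(-89071/8712) = 58534709/6382332 ≠ 1/12
b·A²c: (-274879/128936)·100/11 = -624725/32234 ≠ 1/24

3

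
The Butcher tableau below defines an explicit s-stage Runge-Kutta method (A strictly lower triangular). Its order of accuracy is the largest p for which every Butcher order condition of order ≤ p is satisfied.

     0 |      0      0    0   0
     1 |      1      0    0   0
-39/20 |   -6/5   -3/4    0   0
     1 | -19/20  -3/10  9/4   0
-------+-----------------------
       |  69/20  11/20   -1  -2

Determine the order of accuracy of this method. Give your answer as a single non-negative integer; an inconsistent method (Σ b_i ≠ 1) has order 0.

b = (69/20, 11/20, -1, -2)
c = (0, 1, -39/20, 1)
Ac = (0, 0, -3/4, -75/16)
Σ b_i: 69/20·1 + 11/20·1 + (-1)·1 + (-2)·1 = 1 ✓
b·c: 11/20·1 + (-1)·(-39/20) + (-2)·1 = 1/2 ✓
b·c²: 11/20·1 + (-1)·1521/400 + (-2)·1 = -2101/400 ≠ 1/3 ⇒ order 2.
b·Ac: (-1)·(-3/4) + (-2)·(-75/16) = 81/8 ≠ 1/6

2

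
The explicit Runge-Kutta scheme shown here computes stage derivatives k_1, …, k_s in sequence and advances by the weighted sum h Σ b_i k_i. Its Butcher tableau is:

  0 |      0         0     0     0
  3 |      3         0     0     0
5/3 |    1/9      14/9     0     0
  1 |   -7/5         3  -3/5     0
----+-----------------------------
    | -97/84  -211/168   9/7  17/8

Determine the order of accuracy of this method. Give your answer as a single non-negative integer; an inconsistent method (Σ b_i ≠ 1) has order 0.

2

b = (-97/84, -211/168, 9/7, 17/8)
c = (0, 3, 5/3, 1)
Ac = (0, 0, 14/3, 8)
Σ b_i: (-97/84)·1 + (-211/168)·1 + 9/7·1 + 17/8·1 = 1 ✓
b·c: (-211/168)·3 + 9/7·5/3 + 17/8·1 = 1/2 ✓
b·c²: (-211/168)·9 + 9/7·25/9 + 17/8·1 = -157/28 ≠ 1/3 ⇒ order 2.
b·Ac: 9/7·14/3 + 17/8·8 = 23 ≠ 1/6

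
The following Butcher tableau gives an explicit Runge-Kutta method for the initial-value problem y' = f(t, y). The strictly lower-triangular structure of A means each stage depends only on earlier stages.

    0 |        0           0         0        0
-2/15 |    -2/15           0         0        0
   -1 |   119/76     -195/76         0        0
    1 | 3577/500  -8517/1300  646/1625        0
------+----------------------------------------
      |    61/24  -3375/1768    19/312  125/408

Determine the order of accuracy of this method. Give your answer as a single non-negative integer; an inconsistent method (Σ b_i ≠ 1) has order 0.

4

b = (61/24, -3375/1768, 19/312, 125/408)
c = (0, -2/15, -1, 1)
Ac = (0, 0, 13/38, 119/250)
Σ b_i: 61/24·1 + (-3375/1768)·1 + 19/312·1 + 125/408·1 = 1 ✓
b·c: (-3375/1768)·(-2/15) + 19/312·(-1) + 125/408·1 = 1/2 ✓
b·c²: (-3375/1768)·4/225 + 19/312·1 + 125/408·1 = 1/3 ✓
b·Ac: 19/312·13/38 + 125/408·119/250 = 1/6 ✓
b·c³: (-3375/1768)·(-8/3375) + 19/312·(-1) + 125/408·1 = 1/4 ✓
b·(c∘Ac): 19/312·(-13/38) + 125/408·119/250 = 1/8 ✓
b·Ac²: 19/312·(-13/285) + 125/408·527/1875 = 1/12 ✓
b·A²c: 125/408·17/125 = 1/24 ✓; 4 stages ⇒ order 4.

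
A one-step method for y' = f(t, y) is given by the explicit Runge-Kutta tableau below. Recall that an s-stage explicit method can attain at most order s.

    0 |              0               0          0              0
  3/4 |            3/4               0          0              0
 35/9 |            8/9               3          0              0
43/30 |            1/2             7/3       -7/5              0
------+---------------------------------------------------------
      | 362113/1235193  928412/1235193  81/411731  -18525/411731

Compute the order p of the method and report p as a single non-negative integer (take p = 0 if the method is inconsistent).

3

b = (362113/1235193, 928412/1235193, 81/411731, -18525/411731)
c = (0, 3/4, 35/9, 43/30)
Ac = (0, 0, 9/4, -133/36)
Σ b_i: 362113/1235193·1 + 928412/1235193·1 + 81/411731·1 + (-18525/411731)·1 = 1 ✓
b·c: 928412/1235193·3/4 + 81/411731·35/9 + (-18525/411731)·43/30 = 1/2 ✓
b·c²: 928412/1235193·9/16 + 81/411731·1225/81 + (-18525/411731)·1849/900 = 1/3 ✓
b·Ac: 81/411731·9/4 + (-18525/411731)·(-133/36) = 1/6 ✓
b·c³: 928412/1235193·27/64 + 81/411731·42875/729 + (-18525/411731)·79507/27000 = 58155257/296446320 ≠ 1/4 ⇒ order 3.
b·(c∘Ac): 81/411731·35/4 + (-18525/411731)·(-5719/1080) = 7113995/29644632 ≠ 1/8
b·Ac²: 81/411731·27/16 + (-18525/411731)·(-25739/1296) = 79498687/88933896 ≠ 1/12
b·A²c: (-18525/411731)·(-63/20) = 233415/1646924 ≠ 1/24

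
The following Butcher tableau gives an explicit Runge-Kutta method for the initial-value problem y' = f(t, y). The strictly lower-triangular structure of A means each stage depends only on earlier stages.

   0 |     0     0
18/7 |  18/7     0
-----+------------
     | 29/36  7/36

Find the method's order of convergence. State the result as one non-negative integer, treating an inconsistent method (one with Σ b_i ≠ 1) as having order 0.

2

b = (29/36, 7/36)
c = (0, 18/7)
Σ b_i: 29/36·1 + 7/36·1 = 1 ✓
b·c: 7/36·18/7 = 1/2 ✓; 2 stages ⇒ order 2.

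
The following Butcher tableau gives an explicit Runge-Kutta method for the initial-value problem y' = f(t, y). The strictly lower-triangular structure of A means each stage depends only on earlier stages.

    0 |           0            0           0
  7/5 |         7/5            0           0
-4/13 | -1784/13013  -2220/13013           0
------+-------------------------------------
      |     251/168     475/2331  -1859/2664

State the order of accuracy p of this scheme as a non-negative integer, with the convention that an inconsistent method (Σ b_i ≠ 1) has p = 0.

3

b = (251/168, 475/2331, -1859/2664)
c = (0, 7/5, -4/13)
Ac = (0, 0, -444/1859)
Σ b_i: 251/168·1 + 475/2331·1 + (-1859/2664)·1 = 1 ✓
b·c: 475/2331·7/5 + (-1859/2664)·(-4/13) = 1/2 ✓
b·c²: 475/2331·49/25 + (-1859/2664)·16/169 = 1/3 ✓
b·Ac: (-1859/2664)·(-444/1859) = 1/6 ✓; 3 stages ⇒ order 3.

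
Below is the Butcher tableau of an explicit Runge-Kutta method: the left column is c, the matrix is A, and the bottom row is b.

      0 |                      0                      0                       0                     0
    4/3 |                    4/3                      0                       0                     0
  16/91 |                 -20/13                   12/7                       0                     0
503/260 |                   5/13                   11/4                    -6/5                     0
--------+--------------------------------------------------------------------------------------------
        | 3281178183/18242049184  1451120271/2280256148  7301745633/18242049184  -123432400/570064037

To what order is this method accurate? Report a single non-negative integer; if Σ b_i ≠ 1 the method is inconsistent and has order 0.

b = (3281178183/18242049184, 1451120271/2280256148, 7301745633/18242049184, -123432400/570064037)
c = (0, 4/3, 16/91, 503/260)
Ac = (0, 0, 16/7, 4717/1365)
Σ b_i: 3281178183/18242049184·1 + 1451120271/2280256148·1 + 7301745633/18242049184·1 + (-123432400/570064037)·1 = 1 ✓
b·c: 1451120271/2280256148·4/3 + 7301745633/18242049184·16/91 + (-123432400/570064037)·503/260 = 1/2 ✓
b·c²: 1451120271/2280256148·16/9 + 7301745633/18242049184·256/8281 + (-123432400/570064037)·253009/67600 = 1/3 ✓
b·Ac: 7301745633/18242049184·16/7 + (-123432400/570064037)·4717/1365 = 1/6 ✓
b·c³: 1451120271/2280256148·64/27 + 7301745633/18242049184·4096/753571 + (-123432400/570064037)·127263527/17576000 = -6937692699857/121389436038780 ≠ 1/4 ⇒ order 3.
b·(c∘Ac): 7301745633/18242049184·256/637 + (-123432400/570064037)·2372651/354900 = -28606272956/22232497443 ≠ 1/8
b·Ac²: 7301745633/18242049184·64/21 + (-123432400/570064037)·1807996/372645 = 79063004494/466882446303 ≠ 1/12
b·A²c: (-123432400/570064037)·(-96/35) = 338557440/570064037 ≠ 1/24

3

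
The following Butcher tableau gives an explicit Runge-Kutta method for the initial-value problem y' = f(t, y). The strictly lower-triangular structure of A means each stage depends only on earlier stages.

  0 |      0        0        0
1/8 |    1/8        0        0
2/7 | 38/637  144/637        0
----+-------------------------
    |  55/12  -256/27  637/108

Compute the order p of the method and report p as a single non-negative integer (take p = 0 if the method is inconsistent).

3

b = (55/12, -256/27, 637/108)
c = (0, 1/8, 2/7)
Ac = (0, 0, 18/637)
Σ b_i: 55/12·1 + (-256/27)·1 + 637/108·1 = 1 ✓
b·c: (-256/27)·1/8 + 637/108·2/7 = 1/2 ✓
b·c²: (-256/27)·1/64 + 637/108·4/49 = 1/3 ✓
b·Ac: 637/108·18/637 = 1/6 ✓; 3 stages ⇒ order 3.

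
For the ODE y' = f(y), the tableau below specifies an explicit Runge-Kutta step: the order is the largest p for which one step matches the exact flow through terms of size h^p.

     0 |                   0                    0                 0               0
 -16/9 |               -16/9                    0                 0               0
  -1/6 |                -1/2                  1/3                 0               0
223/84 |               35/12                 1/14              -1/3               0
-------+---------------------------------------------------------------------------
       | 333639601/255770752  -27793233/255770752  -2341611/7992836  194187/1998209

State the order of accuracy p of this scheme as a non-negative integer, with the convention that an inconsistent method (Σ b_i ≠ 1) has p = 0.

b = (333639601/255770752, -27793233/255770752, -2341611/7992836, 194187/1998209)
c = (0, -16/9, -1/6, 223/84)
Ac = (0, 0, -16/27, -1/14)
Σ b_i: 333639601/255770752·1 + (-27793233/255770752)·1 + (-2341611/7992836)·1 + 194187/1998209·1 = 1 ✓
b·c: (-27793233/255770752)·(-16/9) + (-2341611/7992836)·(-1/6) + 194187/1998209·223/84 = 1/2 ✓
b·c²: (-27793233/255770752)·256/81 + (-2341611/7992836)·1/36 + 194187/1998209·49729/7056 = 1/3 ✓
b·Ac: (-2341611/7992836)·(-16/27) + 194187/1998209·(-1/14) = 1/6 ✓
b·c³: (-27793233/255770752)·(-4096/729) + (-2341611/7992836)·(-1/216) + 194187/1998209·11089567/592704 = 58737913919/24170336064 ≠ 1/4 ⇒ order 3.
b·(c∘Ac): (-2341611/7992836)·8/81 + 194187/1998209·(-223/1176) = -6814111/143871048 ≠ 1/8
b·Ac²: (-2341611/7992836)·256/243 + 194187/1998209·491/2268 = -62065547/215806572 ≠ 1/12
b·A²c: 194187/1998209·16/81 = 1035664/53951643 ≠ 1/24

3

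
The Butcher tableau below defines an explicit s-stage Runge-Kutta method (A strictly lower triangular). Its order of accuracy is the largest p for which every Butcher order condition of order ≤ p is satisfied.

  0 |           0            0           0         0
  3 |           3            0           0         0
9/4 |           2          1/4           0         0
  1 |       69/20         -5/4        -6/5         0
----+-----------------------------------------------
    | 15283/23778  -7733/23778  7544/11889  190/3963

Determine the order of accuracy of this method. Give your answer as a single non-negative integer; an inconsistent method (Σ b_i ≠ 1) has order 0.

b = (15283/23778, -7733/23778, 7544/11889, 190/3963)
c = (0, 3, 9/4, 1)
Ac = (0, 0, 3/4, -129/20)
Σ b_i: 15283/23778·1 + (-7733/23778)·1 + 7544/11889·1 + 190/3963·1 = 1 ✓
b·c: (-7733/23778)·3 + 7544/11889·9/4 + 190/3963·1 = 1/2 ✓
b·c²: (-7733/23778)·9 + 7544/11889·81/16 + 190/3963·1 = 1/3 ✓
b·Ac: 7544/11889·3/4 + 190/3963·(-129/20) = 1/6 ✓
b·c³: (-7733/23778)·27 + 7544/11889·729/64 + 190/3963·1 = -47719/31704 ≠ 1/4 ⇒ order 3.
b·(c∘Ac): 7544/11889·27/16 + 190/3963·(-129/20) = 1006/1321 ≠ 1/8
b·Ac²: 7544/11889·9/4 + 190/3963·(-693/40) = 3155/5284 ≠ 1/12
b·A²c: 190/3963·(-9/10) = -57/1321 ≠ 1/24

3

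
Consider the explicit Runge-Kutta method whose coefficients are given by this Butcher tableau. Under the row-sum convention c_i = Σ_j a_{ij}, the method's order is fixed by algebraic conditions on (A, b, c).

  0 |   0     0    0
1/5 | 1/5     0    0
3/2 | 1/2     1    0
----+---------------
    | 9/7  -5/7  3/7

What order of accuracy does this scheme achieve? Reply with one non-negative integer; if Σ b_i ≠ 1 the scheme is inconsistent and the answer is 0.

b = (9/7, -5/7, 3/7)
c = (0, 1/5, 3/2)
Ac = (0, 0, 1/5)
Σ b_i: 9/7·1 + (-5/7)·1 + 3/7·1 = 1 ✓
b·c: (-5/7)·1/5 + 3/7·3/2 = 1/2 ✓
b·c²: (-5/7)·1/25 + 3/7·9/4 = 131/140 ≠ 1/3 ⇒ order 2.
b·Ac: 3/7·1/5 = 3/35 ≠ 1/6

2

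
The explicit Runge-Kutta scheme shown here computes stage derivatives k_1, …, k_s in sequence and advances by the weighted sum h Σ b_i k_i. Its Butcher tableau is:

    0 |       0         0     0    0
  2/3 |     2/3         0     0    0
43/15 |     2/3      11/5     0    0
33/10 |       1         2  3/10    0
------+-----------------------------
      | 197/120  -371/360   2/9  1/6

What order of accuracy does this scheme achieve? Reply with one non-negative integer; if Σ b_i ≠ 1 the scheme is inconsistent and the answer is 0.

b = (197/120, -371/360, 2/9, 1/6)
c = (0, 2/3, 43/15, 33/10)
Ac = (0, 0, 22/15, 329/150)
Σ b_i: 197/120·1 + (-371/360)·1 + 2/9·1 + 1/6·1 = 1 ✓
b·c: (-371/360)·2/3 + 2/9·43/15 + 1/6·33/10 = 1/2 ✓
b·c²: (-371/360)·4/9 + 2/9·1849/225 + 1/6·1089/100 = 17189/5400 ≠ 1/3 ⇒ order 2.
b·Ac: 2/9·22/15 + 1/6·329/150 = 1867/2700 ≠ 1/6

2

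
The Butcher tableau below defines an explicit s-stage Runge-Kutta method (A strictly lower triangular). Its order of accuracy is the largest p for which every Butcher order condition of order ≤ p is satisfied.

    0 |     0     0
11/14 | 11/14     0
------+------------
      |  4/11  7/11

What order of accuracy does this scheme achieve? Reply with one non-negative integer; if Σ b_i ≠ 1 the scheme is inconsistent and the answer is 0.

b = (4/11, 7/11)
c = (0, 11/14)
Σ b_i: 4/11·1 + 7/11·1 = 1 ✓
b·c: 7/11·11/14 = 1/2 ✓; 2 stages ⇒ order 2.

2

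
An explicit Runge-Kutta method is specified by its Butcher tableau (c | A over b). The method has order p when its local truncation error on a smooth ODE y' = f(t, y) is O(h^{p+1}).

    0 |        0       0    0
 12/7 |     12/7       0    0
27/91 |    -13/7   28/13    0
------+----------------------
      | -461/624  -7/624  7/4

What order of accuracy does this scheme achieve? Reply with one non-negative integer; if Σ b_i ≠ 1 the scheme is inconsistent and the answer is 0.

b = (-461/624, -7/624, 7/4)
c = (0, 12/7, 27/91)
Ac = (0, 0, 48/13)
Σ b_i: (-461/624)·1 + (-7/624)·1 + 7/4·1 = 1 ✓
b·c: (-7/624)·12/7 + 7/4·27/91 = 1/2 ✓
b·c²: (-7/624)·144/49 + 7/4·729/8281 = 573/4732 ≠ 1/3 ⇒ order 2.
b·Ac: 7/4·48/13 = 84/13 ≠ 1/6

2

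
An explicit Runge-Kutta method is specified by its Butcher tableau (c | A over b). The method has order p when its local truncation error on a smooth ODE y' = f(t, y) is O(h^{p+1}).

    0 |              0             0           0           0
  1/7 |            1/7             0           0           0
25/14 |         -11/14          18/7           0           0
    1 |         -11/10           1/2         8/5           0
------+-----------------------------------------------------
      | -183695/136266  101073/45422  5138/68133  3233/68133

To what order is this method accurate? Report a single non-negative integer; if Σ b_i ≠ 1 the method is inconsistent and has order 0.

3

b = (-183695/136266, 101073/45422, 5138/68133, 3233/68133)
c = (0, 1/7, 25/14, 1)
Ac = (0, 0, 18/49, 41/14)
Σ b_i: (-183695/136266)·1 + 101073/45422·1 + 5138/68133·1 + 3233/68133·1 = 1 ✓
b·c: 101073/45422·1/7 + 5138/68133·25/14 + 3233/68133·1 = 1/2 ✓
b·c²: 101073/45422·1/49 + 5138/68133·625/196 + 3233/68133·1 = 1/3 ✓
b·Ac: 5138/68133·18/49 + 3233/68133·41/14 = 1/6 ✓
b·c³: 101073/45422·1/343 + 5138/68133·15625/2744 + 3233/68133·1 = 2151559/4451356 ≠ 1/4 ⇒ order 3.
b·(c∘Ac): 5138/68133·225/343 + 3233/68133·41/14 = 1258171/6677034 ≠ 1/8
b·Ac²: 5138/68133·18/343 + 3233/68133·501/98 = 548719/2225678 ≠ 1/12
b·A²c: 3233/68133·144/245 = 155184/5564195 ≠ 1/24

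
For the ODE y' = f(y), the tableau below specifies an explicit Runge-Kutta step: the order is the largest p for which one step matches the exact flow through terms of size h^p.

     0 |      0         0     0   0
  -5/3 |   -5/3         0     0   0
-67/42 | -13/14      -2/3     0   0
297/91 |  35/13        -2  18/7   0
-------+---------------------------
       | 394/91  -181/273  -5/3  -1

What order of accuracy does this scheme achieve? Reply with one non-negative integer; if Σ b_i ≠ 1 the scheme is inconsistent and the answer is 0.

2

b = (394/91, -181/273, -5/3, -1)
c = (0, -5/3, -67/42, 297/91)
Ac = (0, 0, 10/9, -113/147)
Σ b_i: 394/91·1 + (-181/273)·1 + (-5/3)·1 + (-1)·1 = 1 ✓
b·c: (-181/273)·(-5/3) + (-5/3)·(-67/42) + (-1)·297/91 = 1/2 ✓
b·c²: (-181/273)·25/9 + (-5/3)·4489/1764 + (-1)·88209/8281 = -4988959/298116 ≠ 1/3 ⇒ order 2.
b·Ac: (-5/3)·10/9 + (-1)·(-113/147) = -1433/1323 ≠ 1/6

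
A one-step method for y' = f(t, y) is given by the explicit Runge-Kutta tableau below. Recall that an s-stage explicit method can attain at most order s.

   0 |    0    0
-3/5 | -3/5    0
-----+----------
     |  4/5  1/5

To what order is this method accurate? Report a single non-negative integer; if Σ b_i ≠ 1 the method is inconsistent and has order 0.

1

b = (4/5, 1/5)
c = (0, -3/5)
Σ b_i: 4/5·1 + 1/5·1 = 1 ✓
b·c: 1/5·(-3/5) = -3/25 ≠ 1/2 ⇒ order 1.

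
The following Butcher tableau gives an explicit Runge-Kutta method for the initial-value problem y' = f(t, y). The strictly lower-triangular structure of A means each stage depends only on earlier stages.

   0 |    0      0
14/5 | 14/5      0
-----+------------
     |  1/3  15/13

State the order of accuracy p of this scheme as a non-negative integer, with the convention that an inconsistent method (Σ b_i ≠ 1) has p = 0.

b = (1/3, 15/13)
c = (0, 14/5)
Σ b_i: 1/3·1 + 15/13·1 = 58/39 ≠ 1 ⇒ order 0.

0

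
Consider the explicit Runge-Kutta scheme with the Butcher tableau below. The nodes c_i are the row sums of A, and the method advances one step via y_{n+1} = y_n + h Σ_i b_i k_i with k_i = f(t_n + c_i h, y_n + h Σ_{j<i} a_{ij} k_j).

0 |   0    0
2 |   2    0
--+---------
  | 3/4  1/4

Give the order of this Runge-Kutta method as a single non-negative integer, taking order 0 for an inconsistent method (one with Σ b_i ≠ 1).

b = (3/4, 1/4)
c = (0, 2)
Σ b_i: 3/4·1 + 1/4·1 = 1 ✓
b·c: 1/4·2 = 1/2 ✓; 2 stages ⇒ order 2.

2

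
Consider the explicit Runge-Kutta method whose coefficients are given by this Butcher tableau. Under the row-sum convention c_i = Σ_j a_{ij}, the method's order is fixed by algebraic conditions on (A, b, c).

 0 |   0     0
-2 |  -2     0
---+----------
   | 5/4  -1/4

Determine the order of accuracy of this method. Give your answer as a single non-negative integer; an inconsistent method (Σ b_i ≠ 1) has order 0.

b = (5/4, -1/4)
c = (0, -2)
Σ b_i: 5/4·1 + (-1/4)·1 = 1 ✓
b·c: (-1/4)·(-2) = 1/2 ✓; 2 stages ⇒ order 2.

2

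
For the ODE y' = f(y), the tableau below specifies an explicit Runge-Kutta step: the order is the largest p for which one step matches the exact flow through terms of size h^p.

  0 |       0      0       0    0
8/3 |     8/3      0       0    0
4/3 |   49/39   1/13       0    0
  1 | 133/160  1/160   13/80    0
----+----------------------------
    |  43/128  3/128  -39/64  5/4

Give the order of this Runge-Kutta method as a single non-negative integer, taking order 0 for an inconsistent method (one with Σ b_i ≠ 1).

4

b = (43/128, 3/128, -39/64, 5/4)
c = (0, 8/3, 4/3, 1)
Ac = (0, 0, 8/39, 7/30)
Σ b_i: 43/128·1 + 3/128·1 + (-39/64)·1 + 5/4·1 = 1 ✓
b·c: 3/128·8/3 + (-39/64)·4/3 + 5/4·1 = 1/2 ✓
b·c²: 3/128·64/9 + (-39/64)·16/9 + 5/4·1 = 1/3 ✓
b·Ac: (-39/64)·8/39 + 5/4·7/30 = 1/6 ✓
b·c³: 3/128·512/27 + (-39/64)·64/27 + 5/4·1 = 1/4 ✓
b·(c∘Ac): (-39/64)·32/117 + 5/4·7/30 = 1/8 ✓
b·Ac²: (-39/64)·64/117 + 5/4·1/3 = 1/12 ✓
b·A²c: 5/4·1/30 = 1/24 ✓; 4 stages ⇒ order 4.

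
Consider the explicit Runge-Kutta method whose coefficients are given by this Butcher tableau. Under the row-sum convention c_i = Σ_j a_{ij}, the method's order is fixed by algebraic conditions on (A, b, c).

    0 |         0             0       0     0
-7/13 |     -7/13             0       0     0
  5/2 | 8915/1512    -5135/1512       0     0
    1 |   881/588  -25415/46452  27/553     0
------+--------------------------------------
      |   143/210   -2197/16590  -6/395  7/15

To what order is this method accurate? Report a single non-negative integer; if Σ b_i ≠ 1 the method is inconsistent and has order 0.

b = (143/210, -2197/16590, -6/395, 7/15)
c = (0, -7/13, 5/2, 1)
Ac = (0, 0, 395/216, 5/12)
Σ b_i: 143/210·1 + (-2197/16590)·1 + (-6/395)·1 + 7/15·1 = 1 ✓
b·c: (-2197/16590)·(-7/13) + (-6/395)·5/2 + 7/15·1 = 1/2 ✓
b·c²: (-2197/16590)·49/169 + (-6/395)·25/4 + 7/15·1 = 1/3 ✓
b·Ac: (-6/395)·395/216 + 7/15·5/12 = 1/6 ✓
b·c³: (-2197/16590)·(-343/2197) + (-6/395)·125/8 + 7/15·1 = 1/4 ✓
b·(c∘Ac): (-6/395)·1975/432 + 7/15·5/12 = 1/8 ✓
b·Ac²: (-6/395)·(-2765/2808) + 7/15·40/273 = 1/12 ✓
b·A²c: 7/15·5/56 = 1/24 ✓; 4 stages ⇒ order 4.

4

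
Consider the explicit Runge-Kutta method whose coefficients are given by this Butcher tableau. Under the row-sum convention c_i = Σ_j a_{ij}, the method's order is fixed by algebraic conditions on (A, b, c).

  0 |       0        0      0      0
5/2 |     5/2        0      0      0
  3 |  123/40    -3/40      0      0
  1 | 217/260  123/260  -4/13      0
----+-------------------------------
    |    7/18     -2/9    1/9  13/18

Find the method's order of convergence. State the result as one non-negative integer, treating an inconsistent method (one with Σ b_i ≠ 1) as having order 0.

b = (7/18, -2/9, 1/9, 13/18)
c = (0, 5/2, 3, 1)
Ac = (0, 0, -3/16, 27/104)
Σ b_i: 7/18·1 + (-2/9)·1 + 1/9·1 + 13/18·1 = 1 ✓
b·c: (-2/9)·5/2 + 1/9·3 + 13/18·1 = 1/2 ✓
b·c²: (-2/9)·25/4 + 1/9·9 + 13/18·1 = 1/3 ✓
b·Ac: 1/9·(-3/16) + 13/18·27/104 = 1/6 ✓
b·c³: (-2/9)·125/8 + 1/9·27 + 13/18·1 = 1/4 ✓
b·(c∘Ac): 1/9·(-9/16) + 13/18·27/104 = 1/8 ✓
b·Ac²: 1/9·(-15/32) + 13/18·3/16 = 1/12 ✓
b·A²c: 13/18·3/52 = 1/24 ✓; 4 stages ⇒ order 4.

4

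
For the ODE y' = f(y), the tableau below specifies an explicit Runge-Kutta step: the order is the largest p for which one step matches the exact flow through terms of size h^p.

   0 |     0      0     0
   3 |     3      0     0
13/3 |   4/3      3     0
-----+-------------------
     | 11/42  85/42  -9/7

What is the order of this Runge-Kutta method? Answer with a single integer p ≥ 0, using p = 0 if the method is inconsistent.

2

b = (11/42, 85/42, -9/7)
c = (0, 3, 13/3)
Ac = (0, 0, 9)
Σ b_i: 11/42·1 + 85/42·1 + (-9/7)·1 = 1 ✓
b·c: 85/42·3 + (-9/7)·13/3 = 1/2 ✓
b·c²: 85/42·9 + (-9/7)·169/9 = -83/14 ≠ 1/3 ⇒ order 2.
b·Ac: (-9/7)·9 = -81/7 ≠ 1/6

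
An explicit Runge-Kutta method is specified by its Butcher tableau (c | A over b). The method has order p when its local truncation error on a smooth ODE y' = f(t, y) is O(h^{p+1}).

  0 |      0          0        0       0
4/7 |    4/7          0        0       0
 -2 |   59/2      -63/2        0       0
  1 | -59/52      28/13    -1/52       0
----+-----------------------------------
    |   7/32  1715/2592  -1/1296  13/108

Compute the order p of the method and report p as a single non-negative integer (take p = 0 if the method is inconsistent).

b = (7/32, 1715/2592, -1/1296, 13/108)
c = (0, 4/7, -2, 1)
Ac = (0, 0, -18, 33/26)
Σ b_i: 7/32·1 + 1715/2592·1 + (-1/1296)·1 + 13/108·1 = 1 ✓
b·c: 1715/2592·4/7 + (-1/1296)·(-2) + 13/108·1 = 1/2 ✓
b·c²: 1715/2592·16/49 + (-1/1296)·4 + 13/108·1 = 1/3 ✓
b·Ac: (-1/1296)·(-18) + 13/108·33/26 = 1/6 ✓
b·c³: 1715/2592·64/343 + (-1/1296)·(-8) + 13/108·1 = 1/4 ✓
b·(c∘Ac): (-1/1296)·36 + 13/108·33/26 = 1/8 ✓
b·Ac²: (-1/1296)·(-72/7) + 13/108·57/91 = 1/12 ✓
b·A²c: 13/108·9/26 = 1/24 ✓; 4 stages ⇒ order 4.

4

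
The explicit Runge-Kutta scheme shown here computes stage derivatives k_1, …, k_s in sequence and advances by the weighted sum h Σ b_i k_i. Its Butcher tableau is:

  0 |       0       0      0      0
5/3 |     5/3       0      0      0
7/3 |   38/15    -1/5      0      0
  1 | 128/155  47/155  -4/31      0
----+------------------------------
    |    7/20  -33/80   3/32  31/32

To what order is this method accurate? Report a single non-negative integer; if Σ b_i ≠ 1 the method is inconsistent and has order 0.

b = (7/20, -33/80, 3/32, 31/32)
c = (0, 5/3, 7/3, 1)
Ac = (0, 0, -1/3, 19/93)
Σ b_i: 7/20·1 + (-33/80)·1 + 3/32·1 + 31/32·1 = 1 ✓
b·c: (-33/80)·5/3 + 3/32·7/3 + 31/32·1 = 1/2 ✓
b·c²: (-33/80)·25/9 + 3/32·49/9 + 31/32·1 = 1/3 ✓
b·Ac: 3/32·(-1/3) + 31/32·19/93 = 1/6 ✓
b·c³: (-33/80)·125/27 + 3/32·343/27 + 31/32·1 = 1/4 ✓
b·(c∘Ac): 3/32·(-7/9) + 31/32·19/93 = 1/8 ✓
b·Ac²: 3/32·(-5/9) + 31/32·13/93 = 1/12 ✓
b·A²c: 31/32·4/93 = 1/24 ✓; 4 stages ⇒ order 4.

4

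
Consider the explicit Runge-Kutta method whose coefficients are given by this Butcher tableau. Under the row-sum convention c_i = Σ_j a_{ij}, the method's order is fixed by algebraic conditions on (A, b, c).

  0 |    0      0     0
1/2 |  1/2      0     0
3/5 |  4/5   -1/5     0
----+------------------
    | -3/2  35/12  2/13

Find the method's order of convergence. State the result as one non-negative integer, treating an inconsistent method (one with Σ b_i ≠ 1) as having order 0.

0

b = (-3/2, 35/12, 2/13)
c = (0, 1/2, 3/5)
Ac = (0, 0, -1/10)
Σ b_i: (-3/2)·1 + 35/12·1 + 2/13·1 = 245/156 ≠ 1 ⇒ order 0.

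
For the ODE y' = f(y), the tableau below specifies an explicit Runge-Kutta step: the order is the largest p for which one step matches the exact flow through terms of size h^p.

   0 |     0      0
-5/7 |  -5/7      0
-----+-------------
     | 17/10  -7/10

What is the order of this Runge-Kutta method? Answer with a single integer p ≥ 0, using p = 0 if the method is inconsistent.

b = (17/10, -7/10)
c = (0, -5/7)
Σ b_i: 17/10·1 + (-7/10)·1 = 1 ✓
b·c: (-7/10)·(-5/7) = 1/2 ✓; 2 stages ⇒ order 2.

2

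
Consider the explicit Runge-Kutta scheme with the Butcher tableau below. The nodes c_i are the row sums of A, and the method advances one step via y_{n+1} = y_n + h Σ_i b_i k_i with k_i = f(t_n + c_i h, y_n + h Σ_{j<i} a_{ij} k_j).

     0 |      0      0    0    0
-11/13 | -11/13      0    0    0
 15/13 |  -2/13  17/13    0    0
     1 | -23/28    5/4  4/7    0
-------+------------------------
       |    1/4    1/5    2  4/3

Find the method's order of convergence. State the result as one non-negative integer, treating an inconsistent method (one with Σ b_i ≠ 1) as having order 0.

0

b = (1/4, 1/5, 2, 4/3)
c = (0, -11/13, 15/13, 1)
Ac = (0, 0, -187/169, -145/364)
Σ b_i: 1/4·1 + 1/5·1 + 2·1 + 4/3·1 = 227/60 ≠ 1 ⇒ order 0.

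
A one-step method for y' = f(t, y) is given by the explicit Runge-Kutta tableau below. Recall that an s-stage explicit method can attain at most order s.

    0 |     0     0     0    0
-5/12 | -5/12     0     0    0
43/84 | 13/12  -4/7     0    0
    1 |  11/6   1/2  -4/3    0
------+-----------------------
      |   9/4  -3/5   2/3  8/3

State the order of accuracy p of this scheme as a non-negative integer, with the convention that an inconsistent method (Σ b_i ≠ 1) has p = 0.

0

b = (9/4, -3/5, 2/3, 8/3)
c = (0, -5/12, 43/84, 1)
Ac = (0, 0, 5/21, -449/504)
Σ b_i: 9/4·1 + (-3/5)·1 + 2/3·1 + 8/3·1 = 299/60 ≠ 1 ⇒ order 0.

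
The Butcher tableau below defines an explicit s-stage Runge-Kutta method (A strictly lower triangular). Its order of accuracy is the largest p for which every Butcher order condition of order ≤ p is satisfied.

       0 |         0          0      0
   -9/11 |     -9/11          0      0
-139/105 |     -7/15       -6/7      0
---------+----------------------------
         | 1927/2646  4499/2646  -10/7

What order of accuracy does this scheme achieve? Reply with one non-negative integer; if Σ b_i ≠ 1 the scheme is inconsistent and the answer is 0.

b = (1927/2646, 4499/2646, -10/7)
c = (0, -9/11, -139/105)
Ac = (0, 0, 54/77)
Σ b_i: 1927/2646·1 + 4499/2646·1 + (-10/7)·1 = 1 ✓
b·c: 4499/2646·(-9/11) + (-10/7)·(-139/105) = 1/2 ✓
b·c²: 4499/2646·81/121 + (-10/7)·19321/11025 = -463619/339570 ≠ 1/3 ⇒ order 2.
b·Ac: (-10/7)·54/77 = -540/539 ≠ 1/6

2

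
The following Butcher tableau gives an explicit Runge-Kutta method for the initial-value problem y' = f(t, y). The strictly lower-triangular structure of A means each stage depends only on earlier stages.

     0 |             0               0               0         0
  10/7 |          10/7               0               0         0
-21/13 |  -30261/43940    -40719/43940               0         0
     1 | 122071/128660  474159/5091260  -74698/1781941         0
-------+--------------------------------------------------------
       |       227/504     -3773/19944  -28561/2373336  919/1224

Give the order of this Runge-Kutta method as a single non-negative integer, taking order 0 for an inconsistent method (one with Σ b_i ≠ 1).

4

b = (227/504, -3773/19944, -28561/2373336, 919/1224)
c = (0, 10/7, -21/13, 1)
Ac = (0, 0, -5817/4394, 369/1838)
Σ b_i: 227/504·1 + (-3773/19944)·1 + (-28561/2373336)·1 + 919/1224·1 = 1 ✓
b·c: (-3773/19944)·10/7 + (-28561/2373336)·(-21/13) + 919/1224·1 = 1/2 ✓
b·c²: (-3773/19944)·100/49 + (-28561/2373336)·441/169 + 919/1224·1 = 1/3 ✓
b·Ac: (-28561/2373336)·(-5817/4394) + 919/1224·369/1838 = 1/6 ✓
b·c³: (-3773/19944)·1000/343 + (-28561/2373336)·(-9261/2197) + 919/1224·1 = 1/4 ✓
b·(c∘Ac): (-28561/2373336)·122157/57122 + 919/1224·369/1838 = 1/8 ✓
b·Ac²: (-28561/2373336)·(-4155/2197) + 919/1224·519/6433 = 1/12 ✓
b·A²c: 919/1224·51/919 = 1/24 ✓; 4 stages ⇒ order 4.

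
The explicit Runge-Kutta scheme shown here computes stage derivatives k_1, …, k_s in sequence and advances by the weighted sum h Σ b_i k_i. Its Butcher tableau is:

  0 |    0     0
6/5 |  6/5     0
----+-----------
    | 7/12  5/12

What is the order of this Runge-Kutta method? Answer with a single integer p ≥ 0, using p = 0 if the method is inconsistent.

2

b = (7/12, 5/12)
c = (0, 6/5)
Σ b_i: 7/12·1 + 5/12·1 = 1 ✓
b·c: 5/12·6/5 = 1/2 ✓; 2 stages ⇒ order 2.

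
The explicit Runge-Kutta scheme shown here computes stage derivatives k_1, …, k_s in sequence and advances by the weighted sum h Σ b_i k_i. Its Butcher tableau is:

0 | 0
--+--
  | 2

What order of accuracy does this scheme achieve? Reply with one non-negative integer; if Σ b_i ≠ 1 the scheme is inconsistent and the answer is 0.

b = (2)
c = (0)
Σ b_i: 2·1 = 2 ≠ 1 ⇒ order 0.

0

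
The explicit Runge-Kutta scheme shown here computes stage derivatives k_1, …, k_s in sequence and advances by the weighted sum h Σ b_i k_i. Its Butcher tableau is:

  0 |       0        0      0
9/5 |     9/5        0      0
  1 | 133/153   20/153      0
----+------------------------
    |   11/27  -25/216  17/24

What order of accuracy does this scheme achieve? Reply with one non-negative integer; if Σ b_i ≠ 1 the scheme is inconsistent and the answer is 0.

3

b = (11/27, -25/216, 17/24)
c = (0, 9/5, 1)
Ac = (0, 0, 4/17)
Σ b_i: 11/27·1 + (-25/216)·1 + 17/24·1 = 1 ✓
b·c: (-25/216)·9/5 + 17/24·1 = 1/2 ✓
b·c²: (-25/216)·81/25 + 17/24·1 = 1/3 ✓
b·Ac: 17/24·4/17 = 1/6 ✓; 3 stages ⇒ order 3.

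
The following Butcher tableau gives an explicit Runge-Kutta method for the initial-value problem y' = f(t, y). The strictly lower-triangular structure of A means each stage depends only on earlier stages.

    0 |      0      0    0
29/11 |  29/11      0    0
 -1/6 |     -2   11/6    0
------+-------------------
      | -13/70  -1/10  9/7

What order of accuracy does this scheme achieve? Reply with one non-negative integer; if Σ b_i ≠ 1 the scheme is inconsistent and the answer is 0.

b = (-13/70, -1/10, 9/7)
c = (0, 29/11, -1/6)
Ac = (0, 0, 29/6)
Σ b_i: (-13/70)·1 + (-1/10)·1 + 9/7·1 = 1 ✓
b·c: (-1/10)·29/11 + 9/7·(-1/6) = -184/385 ≠ 1/2 ⇒ order 1.

1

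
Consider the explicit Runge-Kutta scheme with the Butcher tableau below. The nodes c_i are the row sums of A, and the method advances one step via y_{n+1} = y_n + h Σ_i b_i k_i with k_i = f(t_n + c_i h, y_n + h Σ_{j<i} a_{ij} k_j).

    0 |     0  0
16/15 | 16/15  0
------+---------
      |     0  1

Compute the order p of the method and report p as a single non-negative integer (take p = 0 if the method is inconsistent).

b = (0, 1)
c = (0, 16/15)
Σ b_i: 1·1 = 1 ✓
b·c: 1·16/15 = 16/15 ≠ 1/2 ⇒ order 1.

1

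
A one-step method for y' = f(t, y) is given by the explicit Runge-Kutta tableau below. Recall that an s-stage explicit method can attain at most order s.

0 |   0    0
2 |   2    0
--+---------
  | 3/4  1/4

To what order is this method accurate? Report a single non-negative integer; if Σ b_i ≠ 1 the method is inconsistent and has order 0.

2

b = (3/4, 1/4)
c = (0, 2)
Σ b_i: 3/4·1 + 1/4·1 = 1 ✓
b·c: 1/4·2 = 1/2 ✓; 2 stages ⇒ order 2.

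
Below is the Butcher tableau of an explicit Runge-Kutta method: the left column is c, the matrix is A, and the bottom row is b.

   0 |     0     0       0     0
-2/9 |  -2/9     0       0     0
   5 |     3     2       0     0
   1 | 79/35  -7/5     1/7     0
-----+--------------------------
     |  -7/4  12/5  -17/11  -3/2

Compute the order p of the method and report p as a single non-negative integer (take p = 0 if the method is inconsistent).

b = (-7/4, 12/5, -17/11, -3/2)
c = (0, -2/9, 5, 1)
Ac = (0, 0, -4/9, 323/315)
Σ b_i: (-7/4)·1 + 12/5·1 + (-17/11)·1 + (-3/2)·1 = -527/220 ≠ 1 ⇒ order 0.

0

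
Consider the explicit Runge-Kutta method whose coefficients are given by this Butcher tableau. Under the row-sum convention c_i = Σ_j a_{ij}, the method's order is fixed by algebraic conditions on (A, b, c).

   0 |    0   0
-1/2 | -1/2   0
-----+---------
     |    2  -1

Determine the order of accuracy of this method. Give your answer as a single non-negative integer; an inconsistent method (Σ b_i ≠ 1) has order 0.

b = (2, -1)
c = (0, -1/2)
Σ b_i: 2·1 + (-1)·1 = 1 ✓
b·c: (-1)·(-1/2) = 1/2 ✓; 2 stages ⇒ order 2.

2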